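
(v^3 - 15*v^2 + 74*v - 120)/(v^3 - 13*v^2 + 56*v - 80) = (v - 6)/(v - 4)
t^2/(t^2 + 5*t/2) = 2*t/(2*t + 5)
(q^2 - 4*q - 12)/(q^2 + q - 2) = (q - 6)/(q - 1)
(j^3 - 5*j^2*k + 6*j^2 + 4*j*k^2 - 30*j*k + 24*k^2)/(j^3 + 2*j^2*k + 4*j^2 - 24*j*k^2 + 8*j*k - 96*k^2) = (j^2 - j*k + 6*j - 6*k)/(j^2 + 6*j*k + 4*j + 24*k)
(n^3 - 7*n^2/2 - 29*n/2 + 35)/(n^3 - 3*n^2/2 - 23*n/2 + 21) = (n - 5)/(n - 3)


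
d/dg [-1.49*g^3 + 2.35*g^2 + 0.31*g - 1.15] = -4.47*g^2 + 4.7*g + 0.31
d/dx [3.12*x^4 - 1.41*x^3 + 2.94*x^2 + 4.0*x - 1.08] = 12.48*x^3 - 4.23*x^2 + 5.88*x + 4.0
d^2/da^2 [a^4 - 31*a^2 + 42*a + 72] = 12*a^2 - 62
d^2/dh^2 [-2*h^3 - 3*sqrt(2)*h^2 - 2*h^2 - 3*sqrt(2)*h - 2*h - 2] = -12*h - 6*sqrt(2) - 4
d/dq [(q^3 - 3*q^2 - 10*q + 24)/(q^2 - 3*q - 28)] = (q^4 - 6*q^3 - 65*q^2 + 120*q + 352)/(q^4 - 6*q^3 - 47*q^2 + 168*q + 784)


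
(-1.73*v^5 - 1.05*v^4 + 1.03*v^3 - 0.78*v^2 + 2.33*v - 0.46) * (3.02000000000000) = -5.2246*v^5 - 3.171*v^4 + 3.1106*v^3 - 2.3556*v^2 + 7.0366*v - 1.3892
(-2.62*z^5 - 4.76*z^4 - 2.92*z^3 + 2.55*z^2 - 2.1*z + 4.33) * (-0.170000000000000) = 0.4454*z^5 + 0.8092*z^4 + 0.4964*z^3 - 0.4335*z^2 + 0.357*z - 0.7361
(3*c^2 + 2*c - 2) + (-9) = 3*c^2 + 2*c - 11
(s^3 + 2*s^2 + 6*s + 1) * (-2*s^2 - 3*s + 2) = -2*s^5 - 7*s^4 - 16*s^3 - 16*s^2 + 9*s + 2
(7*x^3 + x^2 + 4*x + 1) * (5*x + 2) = 35*x^4 + 19*x^3 + 22*x^2 + 13*x + 2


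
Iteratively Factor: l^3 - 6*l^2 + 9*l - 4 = (l - 1)*(l^2 - 5*l + 4) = (l - 4)*(l - 1)*(l - 1)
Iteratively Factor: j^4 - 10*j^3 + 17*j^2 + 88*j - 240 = (j - 4)*(j^3 - 6*j^2 - 7*j + 60) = (j - 4)^2*(j^2 - 2*j - 15) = (j - 4)^2*(j + 3)*(j - 5)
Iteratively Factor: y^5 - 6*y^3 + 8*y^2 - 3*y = (y - 1)*(y^4 + y^3 - 5*y^2 + 3*y) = y*(y - 1)*(y^3 + y^2 - 5*y + 3) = y*(y - 1)^2*(y^2 + 2*y - 3) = y*(y - 1)^2*(y + 3)*(y - 1)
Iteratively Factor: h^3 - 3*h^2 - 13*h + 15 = (h + 3)*(h^2 - 6*h + 5) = (h - 1)*(h + 3)*(h - 5)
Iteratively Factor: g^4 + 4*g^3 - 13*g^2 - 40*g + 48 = (g + 4)*(g^3 - 13*g + 12) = (g + 4)^2*(g^2 - 4*g + 3) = (g - 3)*(g + 4)^2*(g - 1)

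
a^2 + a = a*(a + 1)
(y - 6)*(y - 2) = y^2 - 8*y + 12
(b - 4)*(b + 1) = b^2 - 3*b - 4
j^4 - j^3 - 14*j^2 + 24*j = j*(j - 3)*(j - 2)*(j + 4)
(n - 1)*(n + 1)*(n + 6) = n^3 + 6*n^2 - n - 6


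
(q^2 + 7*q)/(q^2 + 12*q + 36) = q*(q + 7)/(q^2 + 12*q + 36)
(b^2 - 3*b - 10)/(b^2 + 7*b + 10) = (b - 5)/(b + 5)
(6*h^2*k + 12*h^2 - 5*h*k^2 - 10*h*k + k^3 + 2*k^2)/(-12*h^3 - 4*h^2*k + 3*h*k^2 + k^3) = (-3*h*k - 6*h + k^2 + 2*k)/(6*h^2 + 5*h*k + k^2)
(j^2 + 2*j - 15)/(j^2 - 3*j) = (j + 5)/j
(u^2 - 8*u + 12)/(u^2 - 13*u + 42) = (u - 2)/(u - 7)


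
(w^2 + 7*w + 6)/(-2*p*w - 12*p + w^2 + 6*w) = (-w - 1)/(2*p - w)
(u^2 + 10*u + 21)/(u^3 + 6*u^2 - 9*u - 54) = (u + 7)/(u^2 + 3*u - 18)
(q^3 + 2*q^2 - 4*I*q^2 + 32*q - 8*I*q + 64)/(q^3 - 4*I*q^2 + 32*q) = (q + 2)/q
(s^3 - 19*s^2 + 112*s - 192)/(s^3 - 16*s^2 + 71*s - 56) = (s^2 - 11*s + 24)/(s^2 - 8*s + 7)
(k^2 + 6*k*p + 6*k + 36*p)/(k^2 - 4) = (k^2 + 6*k*p + 6*k + 36*p)/(k^2 - 4)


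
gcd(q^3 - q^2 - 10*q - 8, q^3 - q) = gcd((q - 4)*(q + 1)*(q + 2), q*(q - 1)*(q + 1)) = q + 1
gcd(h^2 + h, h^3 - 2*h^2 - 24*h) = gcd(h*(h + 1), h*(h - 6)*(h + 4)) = h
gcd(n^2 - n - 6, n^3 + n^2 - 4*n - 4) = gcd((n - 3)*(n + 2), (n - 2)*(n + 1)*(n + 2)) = n + 2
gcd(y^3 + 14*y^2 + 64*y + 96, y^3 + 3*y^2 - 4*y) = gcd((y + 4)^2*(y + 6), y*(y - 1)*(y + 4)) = y + 4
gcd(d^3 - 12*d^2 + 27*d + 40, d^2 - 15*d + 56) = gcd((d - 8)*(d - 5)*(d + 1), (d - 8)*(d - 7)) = d - 8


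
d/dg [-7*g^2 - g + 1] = -14*g - 1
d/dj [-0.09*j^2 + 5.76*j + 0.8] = 5.76 - 0.18*j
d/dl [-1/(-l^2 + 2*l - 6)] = 2*(1 - l)/(l^2 - 2*l + 6)^2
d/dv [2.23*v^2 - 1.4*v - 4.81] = 4.46*v - 1.4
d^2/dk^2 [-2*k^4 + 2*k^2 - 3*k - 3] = 4 - 24*k^2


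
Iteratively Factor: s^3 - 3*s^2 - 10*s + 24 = (s - 2)*(s^2 - s - 12) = (s - 4)*(s - 2)*(s + 3)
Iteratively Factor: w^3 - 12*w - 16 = (w - 4)*(w^2 + 4*w + 4) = (w - 4)*(w + 2)*(w + 2)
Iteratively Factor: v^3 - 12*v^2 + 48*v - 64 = (v - 4)*(v^2 - 8*v + 16) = (v - 4)^2*(v - 4)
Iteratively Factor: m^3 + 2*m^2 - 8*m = (m - 2)*(m^2 + 4*m) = (m - 2)*(m + 4)*(m)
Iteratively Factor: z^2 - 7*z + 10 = (z - 5)*(z - 2)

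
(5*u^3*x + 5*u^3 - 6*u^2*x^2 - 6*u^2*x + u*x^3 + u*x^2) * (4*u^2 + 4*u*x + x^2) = 20*u^5*x + 20*u^5 - 4*u^4*x^2 - 4*u^4*x - 15*u^3*x^3 - 15*u^3*x^2 - 2*u^2*x^4 - 2*u^2*x^3 + u*x^5 + u*x^4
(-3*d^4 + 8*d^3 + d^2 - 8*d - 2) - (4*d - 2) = -3*d^4 + 8*d^3 + d^2 - 12*d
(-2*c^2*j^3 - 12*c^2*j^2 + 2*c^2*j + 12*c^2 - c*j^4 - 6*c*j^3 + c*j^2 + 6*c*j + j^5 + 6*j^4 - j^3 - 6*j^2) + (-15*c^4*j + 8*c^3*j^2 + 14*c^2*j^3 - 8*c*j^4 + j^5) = -15*c^4*j + 8*c^3*j^2 + 12*c^2*j^3 - 12*c^2*j^2 + 2*c^2*j + 12*c^2 - 9*c*j^4 - 6*c*j^3 + c*j^2 + 6*c*j + 2*j^5 + 6*j^4 - j^3 - 6*j^2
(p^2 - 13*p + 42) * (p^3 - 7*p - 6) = p^5 - 13*p^4 + 35*p^3 + 85*p^2 - 216*p - 252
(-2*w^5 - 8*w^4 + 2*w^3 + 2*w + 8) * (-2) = 4*w^5 + 16*w^4 - 4*w^3 - 4*w - 16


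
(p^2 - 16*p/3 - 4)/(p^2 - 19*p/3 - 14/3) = (p - 6)/(p - 7)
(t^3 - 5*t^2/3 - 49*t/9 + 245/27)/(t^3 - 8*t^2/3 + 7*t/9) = (9*t^2 + 6*t - 35)/(3*t*(3*t - 1))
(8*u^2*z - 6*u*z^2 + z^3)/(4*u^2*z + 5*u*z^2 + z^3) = (8*u^2 - 6*u*z + z^2)/(4*u^2 + 5*u*z + z^2)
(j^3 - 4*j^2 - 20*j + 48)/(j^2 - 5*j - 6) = (j^2 + 2*j - 8)/(j + 1)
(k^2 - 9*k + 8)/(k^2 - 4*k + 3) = (k - 8)/(k - 3)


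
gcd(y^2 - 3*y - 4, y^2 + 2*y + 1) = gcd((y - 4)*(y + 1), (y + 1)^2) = y + 1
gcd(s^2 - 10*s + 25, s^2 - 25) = s - 5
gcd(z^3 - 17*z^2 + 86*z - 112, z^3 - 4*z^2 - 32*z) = z - 8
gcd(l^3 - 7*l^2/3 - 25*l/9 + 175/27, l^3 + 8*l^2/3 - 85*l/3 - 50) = l + 5/3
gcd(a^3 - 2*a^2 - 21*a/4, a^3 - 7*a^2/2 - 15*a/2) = a^2 + 3*a/2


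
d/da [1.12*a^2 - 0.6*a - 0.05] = 2.24*a - 0.6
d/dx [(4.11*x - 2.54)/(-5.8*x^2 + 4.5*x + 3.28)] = (23.838*x^2 - 29.464*x + 24.9108)/(33.64*x^4 - 52.2*x^3 - 17.798*x^2 + 29.52*x + 10.7584)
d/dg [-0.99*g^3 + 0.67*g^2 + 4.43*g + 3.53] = -2.97*g^2 + 1.34*g + 4.43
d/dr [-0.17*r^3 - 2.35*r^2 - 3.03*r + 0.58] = -0.51*r^2 - 4.7*r - 3.03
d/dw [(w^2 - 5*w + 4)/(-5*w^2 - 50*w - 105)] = (-15*w^2 - 34*w + 145)/(5*(w^4 + 20*w^3 + 142*w^2 + 420*w + 441))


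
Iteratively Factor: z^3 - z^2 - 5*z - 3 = (z - 3)*(z^2 + 2*z + 1) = (z - 3)*(z + 1)*(z + 1)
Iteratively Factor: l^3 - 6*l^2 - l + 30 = (l - 3)*(l^2 - 3*l - 10) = (l - 5)*(l - 3)*(l + 2)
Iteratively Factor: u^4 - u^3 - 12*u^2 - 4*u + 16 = (u - 4)*(u^3 + 3*u^2 - 4) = (u - 4)*(u - 1)*(u^2 + 4*u + 4) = (u - 4)*(u - 1)*(u + 2)*(u + 2)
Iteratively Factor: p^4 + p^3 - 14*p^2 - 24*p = (p)*(p^3 + p^2 - 14*p - 24) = p*(p + 2)*(p^2 - p - 12) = p*(p - 4)*(p + 2)*(p + 3)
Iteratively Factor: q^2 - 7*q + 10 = (q - 5)*(q - 2)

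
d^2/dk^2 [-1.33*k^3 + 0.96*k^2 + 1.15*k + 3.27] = 1.92 - 7.98*k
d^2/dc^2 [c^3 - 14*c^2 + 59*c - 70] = 6*c - 28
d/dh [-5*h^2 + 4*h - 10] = 4 - 10*h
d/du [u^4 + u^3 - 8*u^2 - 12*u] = 4*u^3 + 3*u^2 - 16*u - 12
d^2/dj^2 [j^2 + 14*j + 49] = 2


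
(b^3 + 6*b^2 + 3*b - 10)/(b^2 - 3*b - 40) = (b^2 + b - 2)/(b - 8)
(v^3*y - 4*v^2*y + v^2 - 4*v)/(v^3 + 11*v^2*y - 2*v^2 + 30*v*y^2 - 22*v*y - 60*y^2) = v*(v^2*y - 4*v*y + v - 4)/(v^3 + 11*v^2*y - 2*v^2 + 30*v*y^2 - 22*v*y - 60*y^2)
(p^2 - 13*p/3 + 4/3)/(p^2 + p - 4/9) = 3*(p - 4)/(3*p + 4)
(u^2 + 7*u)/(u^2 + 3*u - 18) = u*(u + 7)/(u^2 + 3*u - 18)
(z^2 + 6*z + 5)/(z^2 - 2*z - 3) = (z + 5)/(z - 3)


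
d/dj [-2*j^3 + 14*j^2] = 2*j*(14 - 3*j)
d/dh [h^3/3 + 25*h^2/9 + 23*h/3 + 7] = h^2 + 50*h/9 + 23/3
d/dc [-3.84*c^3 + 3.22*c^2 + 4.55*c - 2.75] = -11.52*c^2 + 6.44*c + 4.55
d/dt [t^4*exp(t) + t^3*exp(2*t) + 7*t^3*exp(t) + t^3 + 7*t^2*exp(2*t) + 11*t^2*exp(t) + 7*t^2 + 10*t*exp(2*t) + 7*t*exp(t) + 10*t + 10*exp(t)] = t^4*exp(t) + 2*t^3*exp(2*t) + 11*t^3*exp(t) + 17*t^2*exp(2*t) + 32*t^2*exp(t) + 3*t^2 + 34*t*exp(2*t) + 29*t*exp(t) + 14*t + 10*exp(2*t) + 17*exp(t) + 10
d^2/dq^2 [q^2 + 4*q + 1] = 2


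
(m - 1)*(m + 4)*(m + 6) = m^3 + 9*m^2 + 14*m - 24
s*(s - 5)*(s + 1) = s^3 - 4*s^2 - 5*s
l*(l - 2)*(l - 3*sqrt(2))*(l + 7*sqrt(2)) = l^4 - 2*l^3 + 4*sqrt(2)*l^3 - 42*l^2 - 8*sqrt(2)*l^2 + 84*l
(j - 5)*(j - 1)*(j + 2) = j^3 - 4*j^2 - 7*j + 10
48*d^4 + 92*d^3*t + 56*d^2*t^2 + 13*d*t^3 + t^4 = (d + t)*(2*d + t)*(4*d + t)*(6*d + t)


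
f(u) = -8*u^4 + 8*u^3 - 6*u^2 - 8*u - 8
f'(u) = -32*u^3 + 24*u^2 - 12*u - 8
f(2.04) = -119.92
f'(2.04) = -204.27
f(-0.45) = -6.67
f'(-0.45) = 5.18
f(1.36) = -37.22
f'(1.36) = -60.42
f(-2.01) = -211.70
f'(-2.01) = 372.94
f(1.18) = -28.16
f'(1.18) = -41.32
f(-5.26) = -7420.15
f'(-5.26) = 5376.15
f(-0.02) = -7.84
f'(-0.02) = -7.75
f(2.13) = -139.62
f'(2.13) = -233.91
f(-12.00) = -180488.00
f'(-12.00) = 58888.00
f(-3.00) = -902.00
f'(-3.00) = 1108.00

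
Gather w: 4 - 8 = -4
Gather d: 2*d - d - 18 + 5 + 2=d - 11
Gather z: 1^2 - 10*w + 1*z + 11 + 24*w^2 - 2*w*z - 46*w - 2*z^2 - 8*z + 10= 24*w^2 - 56*w - 2*z^2 + z*(-2*w - 7) + 22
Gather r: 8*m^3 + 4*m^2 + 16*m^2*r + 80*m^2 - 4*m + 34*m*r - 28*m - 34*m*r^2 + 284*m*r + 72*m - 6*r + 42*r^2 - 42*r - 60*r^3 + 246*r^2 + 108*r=8*m^3 + 84*m^2 + 40*m - 60*r^3 + r^2*(288 - 34*m) + r*(16*m^2 + 318*m + 60)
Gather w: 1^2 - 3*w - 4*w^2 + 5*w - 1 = -4*w^2 + 2*w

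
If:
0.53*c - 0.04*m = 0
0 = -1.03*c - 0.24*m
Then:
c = 0.00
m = 0.00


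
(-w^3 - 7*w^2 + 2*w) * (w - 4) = -w^4 - 3*w^3 + 30*w^2 - 8*w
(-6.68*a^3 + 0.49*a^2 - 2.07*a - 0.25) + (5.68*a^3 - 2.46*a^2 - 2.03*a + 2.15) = -1.0*a^3 - 1.97*a^2 - 4.1*a + 1.9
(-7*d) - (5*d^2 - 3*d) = -5*d^2 - 4*d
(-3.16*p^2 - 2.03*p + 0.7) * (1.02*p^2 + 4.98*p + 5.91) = -3.2232*p^4 - 17.8074*p^3 - 28.071*p^2 - 8.5113*p + 4.137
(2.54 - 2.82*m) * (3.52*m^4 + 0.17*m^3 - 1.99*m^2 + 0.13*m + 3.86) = -9.9264*m^5 + 8.4614*m^4 + 6.0436*m^3 - 5.4212*m^2 - 10.555*m + 9.8044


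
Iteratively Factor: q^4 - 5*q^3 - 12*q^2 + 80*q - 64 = (q - 4)*(q^3 - q^2 - 16*q + 16) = (q - 4)^2*(q^2 + 3*q - 4) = (q - 4)^2*(q - 1)*(q + 4)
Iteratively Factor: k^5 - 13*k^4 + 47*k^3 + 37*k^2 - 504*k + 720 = (k - 4)*(k^4 - 9*k^3 + 11*k^2 + 81*k - 180) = (k - 4)*(k - 3)*(k^3 - 6*k^2 - 7*k + 60) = (k - 4)*(k - 3)*(k + 3)*(k^2 - 9*k + 20) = (k - 4)^2*(k - 3)*(k + 3)*(k - 5)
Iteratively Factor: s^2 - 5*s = (s - 5)*(s)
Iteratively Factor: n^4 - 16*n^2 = (n - 4)*(n^3 + 4*n^2) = n*(n - 4)*(n^2 + 4*n) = n*(n - 4)*(n + 4)*(n)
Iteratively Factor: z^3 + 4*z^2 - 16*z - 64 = (z + 4)*(z^2 - 16) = (z - 4)*(z + 4)*(z + 4)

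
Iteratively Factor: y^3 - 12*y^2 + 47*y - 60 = (y - 3)*(y^2 - 9*y + 20) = (y - 5)*(y - 3)*(y - 4)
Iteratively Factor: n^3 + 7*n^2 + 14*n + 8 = (n + 4)*(n^2 + 3*n + 2) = (n + 1)*(n + 4)*(n + 2)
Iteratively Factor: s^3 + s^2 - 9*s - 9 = (s + 1)*(s^2 - 9) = (s + 1)*(s + 3)*(s - 3)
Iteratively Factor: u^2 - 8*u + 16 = (u - 4)*(u - 4)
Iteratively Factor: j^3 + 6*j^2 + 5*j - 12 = (j + 3)*(j^2 + 3*j - 4) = (j + 3)*(j + 4)*(j - 1)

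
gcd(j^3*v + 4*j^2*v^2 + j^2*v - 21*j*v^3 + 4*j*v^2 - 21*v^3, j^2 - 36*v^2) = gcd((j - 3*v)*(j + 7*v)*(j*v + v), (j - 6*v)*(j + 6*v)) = 1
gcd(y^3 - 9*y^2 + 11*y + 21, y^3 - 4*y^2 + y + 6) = y^2 - 2*y - 3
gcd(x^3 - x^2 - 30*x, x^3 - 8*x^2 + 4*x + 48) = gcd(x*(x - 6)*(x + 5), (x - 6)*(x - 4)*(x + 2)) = x - 6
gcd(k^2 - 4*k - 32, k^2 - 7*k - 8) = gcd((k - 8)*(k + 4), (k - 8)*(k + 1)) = k - 8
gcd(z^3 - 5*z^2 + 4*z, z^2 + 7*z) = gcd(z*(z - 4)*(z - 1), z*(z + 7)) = z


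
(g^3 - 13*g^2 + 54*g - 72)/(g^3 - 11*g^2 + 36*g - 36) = (g - 4)/(g - 2)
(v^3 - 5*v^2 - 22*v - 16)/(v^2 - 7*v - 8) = v + 2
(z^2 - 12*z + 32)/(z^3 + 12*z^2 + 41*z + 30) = (z^2 - 12*z + 32)/(z^3 + 12*z^2 + 41*z + 30)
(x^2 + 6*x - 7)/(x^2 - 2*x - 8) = (-x^2 - 6*x + 7)/(-x^2 + 2*x + 8)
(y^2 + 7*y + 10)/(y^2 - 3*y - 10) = (y + 5)/(y - 5)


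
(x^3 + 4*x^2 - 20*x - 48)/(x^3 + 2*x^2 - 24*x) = (x + 2)/x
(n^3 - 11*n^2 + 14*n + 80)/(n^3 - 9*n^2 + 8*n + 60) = (n - 8)/(n - 6)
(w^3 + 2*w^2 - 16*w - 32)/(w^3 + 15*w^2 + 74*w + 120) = (w^2 - 2*w - 8)/(w^2 + 11*w + 30)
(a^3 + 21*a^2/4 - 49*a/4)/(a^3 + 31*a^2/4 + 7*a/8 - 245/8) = 2*a/(2*a + 5)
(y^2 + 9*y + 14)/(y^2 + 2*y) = (y + 7)/y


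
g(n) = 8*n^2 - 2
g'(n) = 16*n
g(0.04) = -1.99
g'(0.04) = 0.64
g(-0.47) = -0.23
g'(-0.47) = -7.52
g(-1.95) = 28.42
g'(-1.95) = -31.20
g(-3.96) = 123.45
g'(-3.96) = -63.36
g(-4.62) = 168.76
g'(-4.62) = -73.92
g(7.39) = 434.90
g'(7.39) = 118.24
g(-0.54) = 0.33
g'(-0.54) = -8.64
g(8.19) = 534.61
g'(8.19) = 131.04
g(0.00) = -2.00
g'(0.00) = 0.00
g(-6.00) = 286.00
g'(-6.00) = -96.00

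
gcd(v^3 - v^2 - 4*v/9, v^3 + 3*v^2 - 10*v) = v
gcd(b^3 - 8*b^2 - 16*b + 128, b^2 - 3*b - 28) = b + 4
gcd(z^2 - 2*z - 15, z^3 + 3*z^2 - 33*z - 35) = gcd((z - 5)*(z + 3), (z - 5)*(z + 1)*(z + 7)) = z - 5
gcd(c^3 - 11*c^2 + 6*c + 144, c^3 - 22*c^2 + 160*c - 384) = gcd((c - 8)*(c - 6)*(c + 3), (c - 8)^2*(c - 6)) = c^2 - 14*c + 48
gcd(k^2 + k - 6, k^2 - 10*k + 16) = k - 2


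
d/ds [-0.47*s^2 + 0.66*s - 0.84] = 0.66 - 0.94*s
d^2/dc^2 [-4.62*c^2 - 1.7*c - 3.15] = -9.24000000000000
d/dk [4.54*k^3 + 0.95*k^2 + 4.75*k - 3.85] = 13.62*k^2 + 1.9*k + 4.75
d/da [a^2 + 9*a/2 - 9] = 2*a + 9/2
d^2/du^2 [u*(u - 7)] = 2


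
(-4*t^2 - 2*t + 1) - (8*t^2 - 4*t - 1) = -12*t^2 + 2*t + 2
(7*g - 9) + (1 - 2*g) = 5*g - 8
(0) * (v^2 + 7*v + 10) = 0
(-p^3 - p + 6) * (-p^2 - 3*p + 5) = p^5 + 3*p^4 - 4*p^3 - 3*p^2 - 23*p + 30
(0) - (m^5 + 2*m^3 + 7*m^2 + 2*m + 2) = -m^5 - 2*m^3 - 7*m^2 - 2*m - 2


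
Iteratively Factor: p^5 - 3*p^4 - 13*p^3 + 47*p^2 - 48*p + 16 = (p - 1)*(p^4 - 2*p^3 - 15*p^2 + 32*p - 16) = (p - 1)^2*(p^3 - p^2 - 16*p + 16) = (p - 4)*(p - 1)^2*(p^2 + 3*p - 4) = (p - 4)*(p - 1)^3*(p + 4)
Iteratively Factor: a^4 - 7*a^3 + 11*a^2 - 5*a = (a - 1)*(a^3 - 6*a^2 + 5*a) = (a - 1)^2*(a^2 - 5*a) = a*(a - 1)^2*(a - 5)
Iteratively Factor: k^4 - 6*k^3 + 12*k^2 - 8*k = (k - 2)*(k^3 - 4*k^2 + 4*k) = (k - 2)^2*(k^2 - 2*k) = (k - 2)^3*(k)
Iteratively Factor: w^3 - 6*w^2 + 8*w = (w)*(w^2 - 6*w + 8) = w*(w - 4)*(w - 2)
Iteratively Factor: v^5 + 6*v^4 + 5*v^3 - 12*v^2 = (v)*(v^4 + 6*v^3 + 5*v^2 - 12*v) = v*(v + 3)*(v^3 + 3*v^2 - 4*v) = v^2*(v + 3)*(v^2 + 3*v - 4) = v^2*(v - 1)*(v + 3)*(v + 4)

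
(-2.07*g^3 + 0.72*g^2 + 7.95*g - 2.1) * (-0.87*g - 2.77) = 1.8009*g^4 + 5.1075*g^3 - 8.9109*g^2 - 20.1945*g + 5.817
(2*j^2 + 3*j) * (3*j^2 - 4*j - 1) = 6*j^4 + j^3 - 14*j^2 - 3*j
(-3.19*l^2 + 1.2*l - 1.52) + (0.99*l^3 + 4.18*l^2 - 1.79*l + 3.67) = 0.99*l^3 + 0.99*l^2 - 0.59*l + 2.15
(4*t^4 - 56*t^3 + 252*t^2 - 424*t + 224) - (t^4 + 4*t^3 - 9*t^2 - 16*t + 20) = 3*t^4 - 60*t^3 + 261*t^2 - 408*t + 204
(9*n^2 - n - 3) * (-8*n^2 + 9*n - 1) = -72*n^4 + 89*n^3 + 6*n^2 - 26*n + 3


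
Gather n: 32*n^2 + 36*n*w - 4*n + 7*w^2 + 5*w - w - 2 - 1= 32*n^2 + n*(36*w - 4) + 7*w^2 + 4*w - 3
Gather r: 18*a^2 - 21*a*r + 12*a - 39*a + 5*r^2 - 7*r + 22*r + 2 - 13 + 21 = 18*a^2 - 27*a + 5*r^2 + r*(15 - 21*a) + 10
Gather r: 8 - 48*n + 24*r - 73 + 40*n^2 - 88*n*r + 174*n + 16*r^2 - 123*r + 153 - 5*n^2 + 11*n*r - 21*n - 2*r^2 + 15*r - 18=35*n^2 + 105*n + 14*r^2 + r*(-77*n - 84) + 70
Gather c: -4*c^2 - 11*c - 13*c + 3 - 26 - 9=-4*c^2 - 24*c - 32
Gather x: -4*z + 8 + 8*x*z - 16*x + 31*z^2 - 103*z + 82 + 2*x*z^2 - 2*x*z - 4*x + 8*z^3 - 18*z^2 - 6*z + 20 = x*(2*z^2 + 6*z - 20) + 8*z^3 + 13*z^2 - 113*z + 110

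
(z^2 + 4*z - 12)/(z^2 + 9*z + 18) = (z - 2)/(z + 3)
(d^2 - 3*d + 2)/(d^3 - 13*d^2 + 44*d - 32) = (d - 2)/(d^2 - 12*d + 32)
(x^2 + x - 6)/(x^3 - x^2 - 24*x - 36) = (x - 2)/(x^2 - 4*x - 12)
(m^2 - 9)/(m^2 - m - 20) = (9 - m^2)/(-m^2 + m + 20)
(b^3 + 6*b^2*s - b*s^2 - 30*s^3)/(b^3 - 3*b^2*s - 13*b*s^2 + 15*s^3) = (b^2 + 3*b*s - 10*s^2)/(b^2 - 6*b*s + 5*s^2)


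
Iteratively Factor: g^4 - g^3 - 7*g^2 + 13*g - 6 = (g - 1)*(g^3 - 7*g + 6) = (g - 2)*(g - 1)*(g^2 + 2*g - 3) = (g - 2)*(g - 1)^2*(g + 3)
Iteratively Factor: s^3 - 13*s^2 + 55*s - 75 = (s - 3)*(s^2 - 10*s + 25) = (s - 5)*(s - 3)*(s - 5)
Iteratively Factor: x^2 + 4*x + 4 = (x + 2)*(x + 2)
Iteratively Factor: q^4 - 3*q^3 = (q)*(q^3 - 3*q^2) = q^2*(q^2 - 3*q) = q^2*(q - 3)*(q)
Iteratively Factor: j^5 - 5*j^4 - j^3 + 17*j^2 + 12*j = (j + 1)*(j^4 - 6*j^3 + 5*j^2 + 12*j) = (j - 4)*(j + 1)*(j^3 - 2*j^2 - 3*j) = j*(j - 4)*(j + 1)*(j^2 - 2*j - 3) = j*(j - 4)*(j - 3)*(j + 1)*(j + 1)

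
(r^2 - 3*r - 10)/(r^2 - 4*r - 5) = (r + 2)/(r + 1)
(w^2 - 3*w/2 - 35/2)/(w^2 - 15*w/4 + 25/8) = 4*(2*w^2 - 3*w - 35)/(8*w^2 - 30*w + 25)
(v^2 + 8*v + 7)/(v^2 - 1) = (v + 7)/(v - 1)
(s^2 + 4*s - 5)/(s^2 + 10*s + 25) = (s - 1)/(s + 5)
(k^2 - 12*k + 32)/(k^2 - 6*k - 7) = (-k^2 + 12*k - 32)/(-k^2 + 6*k + 7)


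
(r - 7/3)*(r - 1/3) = r^2 - 8*r/3 + 7/9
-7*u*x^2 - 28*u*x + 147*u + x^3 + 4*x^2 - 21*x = (-7*u + x)*(x - 3)*(x + 7)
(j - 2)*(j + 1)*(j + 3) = j^3 + 2*j^2 - 5*j - 6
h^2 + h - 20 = (h - 4)*(h + 5)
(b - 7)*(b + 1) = b^2 - 6*b - 7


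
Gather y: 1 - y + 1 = 2 - y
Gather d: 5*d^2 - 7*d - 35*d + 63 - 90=5*d^2 - 42*d - 27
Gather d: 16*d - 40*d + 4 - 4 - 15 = -24*d - 15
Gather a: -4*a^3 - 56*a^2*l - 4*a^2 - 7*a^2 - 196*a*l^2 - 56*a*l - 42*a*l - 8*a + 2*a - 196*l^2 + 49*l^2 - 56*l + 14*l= -4*a^3 + a^2*(-56*l - 11) + a*(-196*l^2 - 98*l - 6) - 147*l^2 - 42*l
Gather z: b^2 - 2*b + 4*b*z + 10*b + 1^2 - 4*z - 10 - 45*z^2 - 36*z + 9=b^2 + 8*b - 45*z^2 + z*(4*b - 40)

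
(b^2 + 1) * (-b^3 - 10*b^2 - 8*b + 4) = -b^5 - 10*b^4 - 9*b^3 - 6*b^2 - 8*b + 4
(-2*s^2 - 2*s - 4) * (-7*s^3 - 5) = 14*s^5 + 14*s^4 + 28*s^3 + 10*s^2 + 10*s + 20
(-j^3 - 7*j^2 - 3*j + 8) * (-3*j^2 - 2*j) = 3*j^5 + 23*j^4 + 23*j^3 - 18*j^2 - 16*j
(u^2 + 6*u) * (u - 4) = u^3 + 2*u^2 - 24*u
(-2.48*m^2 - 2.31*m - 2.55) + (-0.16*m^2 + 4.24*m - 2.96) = -2.64*m^2 + 1.93*m - 5.51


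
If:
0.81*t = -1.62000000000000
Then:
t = -2.00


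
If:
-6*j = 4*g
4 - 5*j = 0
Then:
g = -6/5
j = 4/5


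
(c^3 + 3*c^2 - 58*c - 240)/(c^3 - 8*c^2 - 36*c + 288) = (c + 5)/(c - 6)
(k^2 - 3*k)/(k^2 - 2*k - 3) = k/(k + 1)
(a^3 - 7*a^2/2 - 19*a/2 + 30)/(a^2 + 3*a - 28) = (2*a^2 + a - 15)/(2*(a + 7))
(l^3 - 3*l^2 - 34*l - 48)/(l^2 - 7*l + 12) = (l^3 - 3*l^2 - 34*l - 48)/(l^2 - 7*l + 12)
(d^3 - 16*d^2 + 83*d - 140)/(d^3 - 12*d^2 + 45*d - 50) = (d^2 - 11*d + 28)/(d^2 - 7*d + 10)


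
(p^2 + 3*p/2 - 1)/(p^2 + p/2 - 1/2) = (p + 2)/(p + 1)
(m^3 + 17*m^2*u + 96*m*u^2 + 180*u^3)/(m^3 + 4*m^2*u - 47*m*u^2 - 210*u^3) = (-m - 6*u)/(-m + 7*u)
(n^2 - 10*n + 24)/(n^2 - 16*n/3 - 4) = 3*(n - 4)/(3*n + 2)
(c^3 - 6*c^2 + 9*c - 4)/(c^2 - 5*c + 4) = c - 1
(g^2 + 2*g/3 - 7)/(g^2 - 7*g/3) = (g + 3)/g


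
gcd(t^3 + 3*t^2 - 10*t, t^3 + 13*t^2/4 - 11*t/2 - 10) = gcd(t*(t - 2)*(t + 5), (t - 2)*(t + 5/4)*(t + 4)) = t - 2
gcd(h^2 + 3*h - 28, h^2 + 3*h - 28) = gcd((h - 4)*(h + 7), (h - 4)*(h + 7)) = h^2 + 3*h - 28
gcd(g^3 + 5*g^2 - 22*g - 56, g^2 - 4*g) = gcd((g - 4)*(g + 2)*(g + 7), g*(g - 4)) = g - 4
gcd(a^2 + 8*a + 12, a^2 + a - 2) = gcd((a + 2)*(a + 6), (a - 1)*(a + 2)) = a + 2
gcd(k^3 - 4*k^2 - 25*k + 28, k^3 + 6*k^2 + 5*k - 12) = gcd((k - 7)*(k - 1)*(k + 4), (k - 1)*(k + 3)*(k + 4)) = k^2 + 3*k - 4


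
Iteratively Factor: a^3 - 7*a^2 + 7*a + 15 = (a + 1)*(a^2 - 8*a + 15) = (a - 3)*(a + 1)*(a - 5)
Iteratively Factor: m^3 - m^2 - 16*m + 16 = (m - 1)*(m^2 - 16) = (m - 4)*(m - 1)*(m + 4)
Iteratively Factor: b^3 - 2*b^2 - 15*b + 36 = (b - 3)*(b^2 + b - 12) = (b - 3)*(b + 4)*(b - 3)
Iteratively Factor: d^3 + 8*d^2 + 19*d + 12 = (d + 3)*(d^2 + 5*d + 4) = (d + 1)*(d + 3)*(d + 4)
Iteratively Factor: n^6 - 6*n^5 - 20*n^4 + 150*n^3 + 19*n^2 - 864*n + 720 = (n - 4)*(n^5 - 2*n^4 - 28*n^3 + 38*n^2 + 171*n - 180) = (n - 5)*(n - 4)*(n^4 + 3*n^3 - 13*n^2 - 27*n + 36) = (n - 5)*(n - 4)*(n + 3)*(n^3 - 13*n + 12) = (n - 5)*(n - 4)*(n + 3)*(n + 4)*(n^2 - 4*n + 3) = (n - 5)*(n - 4)*(n - 3)*(n + 3)*(n + 4)*(n - 1)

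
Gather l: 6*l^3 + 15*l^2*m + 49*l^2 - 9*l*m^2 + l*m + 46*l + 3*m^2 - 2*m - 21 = 6*l^3 + l^2*(15*m + 49) + l*(-9*m^2 + m + 46) + 3*m^2 - 2*m - 21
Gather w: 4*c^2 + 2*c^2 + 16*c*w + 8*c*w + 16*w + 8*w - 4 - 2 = 6*c^2 + w*(24*c + 24) - 6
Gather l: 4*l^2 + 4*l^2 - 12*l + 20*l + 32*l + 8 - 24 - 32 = 8*l^2 + 40*l - 48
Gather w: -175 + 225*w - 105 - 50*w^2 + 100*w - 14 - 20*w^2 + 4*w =-70*w^2 + 329*w - 294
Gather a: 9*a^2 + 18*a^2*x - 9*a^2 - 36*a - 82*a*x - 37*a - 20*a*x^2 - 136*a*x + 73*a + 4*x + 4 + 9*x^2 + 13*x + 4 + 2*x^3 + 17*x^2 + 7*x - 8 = 18*a^2*x + a*(-20*x^2 - 218*x) + 2*x^3 + 26*x^2 + 24*x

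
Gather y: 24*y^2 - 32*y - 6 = 24*y^2 - 32*y - 6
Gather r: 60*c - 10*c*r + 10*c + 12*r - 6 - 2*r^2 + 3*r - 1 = 70*c - 2*r^2 + r*(15 - 10*c) - 7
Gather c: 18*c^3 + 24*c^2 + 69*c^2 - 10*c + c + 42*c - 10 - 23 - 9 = 18*c^3 + 93*c^2 + 33*c - 42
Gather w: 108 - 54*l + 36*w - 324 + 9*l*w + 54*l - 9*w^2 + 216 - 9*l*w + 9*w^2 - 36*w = 0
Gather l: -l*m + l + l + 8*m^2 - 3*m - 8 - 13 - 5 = l*(2 - m) + 8*m^2 - 3*m - 26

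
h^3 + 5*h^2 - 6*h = h*(h - 1)*(h + 6)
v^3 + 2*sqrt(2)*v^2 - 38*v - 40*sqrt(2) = (v - 4*sqrt(2))*(v + sqrt(2))*(v + 5*sqrt(2))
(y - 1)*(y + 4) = y^2 + 3*y - 4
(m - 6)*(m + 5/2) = m^2 - 7*m/2 - 15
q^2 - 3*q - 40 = (q - 8)*(q + 5)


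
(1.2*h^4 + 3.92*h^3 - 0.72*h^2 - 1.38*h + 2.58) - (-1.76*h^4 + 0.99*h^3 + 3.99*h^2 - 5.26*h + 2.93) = 2.96*h^4 + 2.93*h^3 - 4.71*h^2 + 3.88*h - 0.35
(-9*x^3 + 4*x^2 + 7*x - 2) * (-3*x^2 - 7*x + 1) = 27*x^5 + 51*x^4 - 58*x^3 - 39*x^2 + 21*x - 2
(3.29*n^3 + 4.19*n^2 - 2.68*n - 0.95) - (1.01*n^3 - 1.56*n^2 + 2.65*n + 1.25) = 2.28*n^3 + 5.75*n^2 - 5.33*n - 2.2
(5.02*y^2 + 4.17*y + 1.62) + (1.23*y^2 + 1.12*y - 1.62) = 6.25*y^2 + 5.29*y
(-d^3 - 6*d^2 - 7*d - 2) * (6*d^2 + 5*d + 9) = -6*d^5 - 41*d^4 - 81*d^3 - 101*d^2 - 73*d - 18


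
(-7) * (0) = 0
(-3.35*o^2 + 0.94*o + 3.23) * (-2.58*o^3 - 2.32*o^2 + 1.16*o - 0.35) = 8.643*o^5 + 5.3468*o^4 - 14.4002*o^3 - 5.2307*o^2 + 3.4178*o - 1.1305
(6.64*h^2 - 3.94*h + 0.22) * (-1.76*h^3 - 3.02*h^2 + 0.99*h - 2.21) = -11.6864*h^5 - 13.1184*h^4 + 18.0852*h^3 - 19.2394*h^2 + 8.9252*h - 0.4862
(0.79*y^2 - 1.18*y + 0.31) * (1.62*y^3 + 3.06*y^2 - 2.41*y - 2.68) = 1.2798*y^5 + 0.5058*y^4 - 5.0125*y^3 + 1.6752*y^2 + 2.4153*y - 0.8308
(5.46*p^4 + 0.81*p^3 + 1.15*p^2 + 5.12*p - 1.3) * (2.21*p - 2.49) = 12.0666*p^5 - 11.8053*p^4 + 0.5246*p^3 + 8.4517*p^2 - 15.6218*p + 3.237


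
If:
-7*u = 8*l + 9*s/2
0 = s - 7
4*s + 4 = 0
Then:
No Solution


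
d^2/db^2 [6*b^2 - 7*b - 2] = 12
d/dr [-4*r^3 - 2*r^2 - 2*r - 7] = -12*r^2 - 4*r - 2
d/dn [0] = 0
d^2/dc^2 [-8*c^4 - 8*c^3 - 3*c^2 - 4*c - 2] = -96*c^2 - 48*c - 6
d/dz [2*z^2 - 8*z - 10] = 4*z - 8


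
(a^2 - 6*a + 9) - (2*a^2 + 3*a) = -a^2 - 9*a + 9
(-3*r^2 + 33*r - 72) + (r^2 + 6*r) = -2*r^2 + 39*r - 72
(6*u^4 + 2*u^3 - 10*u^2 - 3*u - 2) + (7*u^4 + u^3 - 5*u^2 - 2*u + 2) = 13*u^4 + 3*u^3 - 15*u^2 - 5*u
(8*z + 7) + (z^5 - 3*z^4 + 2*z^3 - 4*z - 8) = z^5 - 3*z^4 + 2*z^3 + 4*z - 1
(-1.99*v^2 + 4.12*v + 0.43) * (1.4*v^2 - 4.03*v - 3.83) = -2.786*v^4 + 13.7877*v^3 - 8.3799*v^2 - 17.5125*v - 1.6469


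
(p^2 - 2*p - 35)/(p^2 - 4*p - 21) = (p + 5)/(p + 3)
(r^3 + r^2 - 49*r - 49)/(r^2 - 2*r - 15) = (-r^3 - r^2 + 49*r + 49)/(-r^2 + 2*r + 15)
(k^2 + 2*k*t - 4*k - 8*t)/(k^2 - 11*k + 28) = (k + 2*t)/(k - 7)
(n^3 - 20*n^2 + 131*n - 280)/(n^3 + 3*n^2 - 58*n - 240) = (n^2 - 12*n + 35)/(n^2 + 11*n + 30)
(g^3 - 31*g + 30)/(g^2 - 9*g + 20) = (g^2 + 5*g - 6)/(g - 4)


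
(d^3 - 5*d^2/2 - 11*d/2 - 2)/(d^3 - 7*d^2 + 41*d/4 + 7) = 2*(d + 1)/(2*d - 7)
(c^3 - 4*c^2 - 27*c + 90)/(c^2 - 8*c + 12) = (c^2 + 2*c - 15)/(c - 2)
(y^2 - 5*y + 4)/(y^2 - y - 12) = (y - 1)/(y + 3)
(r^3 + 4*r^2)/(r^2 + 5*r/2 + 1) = 2*r^2*(r + 4)/(2*r^2 + 5*r + 2)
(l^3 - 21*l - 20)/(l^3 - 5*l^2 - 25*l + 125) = (l^2 + 5*l + 4)/(l^2 - 25)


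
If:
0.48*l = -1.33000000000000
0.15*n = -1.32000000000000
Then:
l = -2.77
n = -8.80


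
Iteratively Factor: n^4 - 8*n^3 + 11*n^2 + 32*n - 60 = (n - 2)*(n^3 - 6*n^2 - n + 30) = (n - 3)*(n - 2)*(n^2 - 3*n - 10) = (n - 3)*(n - 2)*(n + 2)*(n - 5)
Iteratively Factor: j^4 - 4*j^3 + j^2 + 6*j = (j - 2)*(j^3 - 2*j^2 - 3*j) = (j - 3)*(j - 2)*(j^2 + j) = (j - 3)*(j - 2)*(j + 1)*(j)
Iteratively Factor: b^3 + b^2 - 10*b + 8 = (b + 4)*(b^2 - 3*b + 2) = (b - 2)*(b + 4)*(b - 1)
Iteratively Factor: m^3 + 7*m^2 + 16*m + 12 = (m + 2)*(m^2 + 5*m + 6) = (m + 2)^2*(m + 3)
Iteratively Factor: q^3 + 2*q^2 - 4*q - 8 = (q + 2)*(q^2 - 4) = (q + 2)^2*(q - 2)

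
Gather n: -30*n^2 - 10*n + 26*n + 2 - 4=-30*n^2 + 16*n - 2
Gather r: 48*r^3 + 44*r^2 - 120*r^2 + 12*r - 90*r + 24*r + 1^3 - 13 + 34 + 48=48*r^3 - 76*r^2 - 54*r + 70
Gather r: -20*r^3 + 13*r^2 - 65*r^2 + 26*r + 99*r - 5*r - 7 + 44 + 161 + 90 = -20*r^3 - 52*r^2 + 120*r + 288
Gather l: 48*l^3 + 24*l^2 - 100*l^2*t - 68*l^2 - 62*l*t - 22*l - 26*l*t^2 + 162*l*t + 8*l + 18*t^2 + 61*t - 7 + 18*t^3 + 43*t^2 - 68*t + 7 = 48*l^3 + l^2*(-100*t - 44) + l*(-26*t^2 + 100*t - 14) + 18*t^3 + 61*t^2 - 7*t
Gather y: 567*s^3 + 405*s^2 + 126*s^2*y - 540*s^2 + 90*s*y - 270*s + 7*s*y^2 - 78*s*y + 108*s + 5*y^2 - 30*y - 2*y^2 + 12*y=567*s^3 - 135*s^2 - 162*s + y^2*(7*s + 3) + y*(126*s^2 + 12*s - 18)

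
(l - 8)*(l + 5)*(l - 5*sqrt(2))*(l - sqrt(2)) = l^4 - 6*sqrt(2)*l^3 - 3*l^3 - 30*l^2 + 18*sqrt(2)*l^2 - 30*l + 240*sqrt(2)*l - 400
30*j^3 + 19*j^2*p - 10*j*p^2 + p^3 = (-6*j + p)*(-5*j + p)*(j + p)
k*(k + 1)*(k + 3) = k^3 + 4*k^2 + 3*k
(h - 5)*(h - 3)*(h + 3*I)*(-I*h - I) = -I*h^4 + 3*h^3 + 7*I*h^3 - 21*h^2 - 7*I*h^2 + 21*h - 15*I*h + 45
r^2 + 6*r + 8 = (r + 2)*(r + 4)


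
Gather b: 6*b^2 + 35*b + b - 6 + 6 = 6*b^2 + 36*b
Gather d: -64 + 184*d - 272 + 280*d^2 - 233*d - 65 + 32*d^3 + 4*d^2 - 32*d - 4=32*d^3 + 284*d^2 - 81*d - 405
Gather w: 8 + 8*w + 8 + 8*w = 16*w + 16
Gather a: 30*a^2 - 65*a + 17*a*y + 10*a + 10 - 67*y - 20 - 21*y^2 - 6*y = 30*a^2 + a*(17*y - 55) - 21*y^2 - 73*y - 10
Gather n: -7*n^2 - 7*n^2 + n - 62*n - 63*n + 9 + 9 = -14*n^2 - 124*n + 18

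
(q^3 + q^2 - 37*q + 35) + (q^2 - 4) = q^3 + 2*q^2 - 37*q + 31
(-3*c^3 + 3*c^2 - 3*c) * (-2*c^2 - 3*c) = 6*c^5 + 3*c^4 - 3*c^3 + 9*c^2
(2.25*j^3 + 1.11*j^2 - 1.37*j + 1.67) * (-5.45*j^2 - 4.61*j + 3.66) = -12.2625*j^5 - 16.422*j^4 + 10.5844*j^3 + 1.2768*j^2 - 12.7129*j + 6.1122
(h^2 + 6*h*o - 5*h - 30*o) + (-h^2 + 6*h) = 6*h*o + h - 30*o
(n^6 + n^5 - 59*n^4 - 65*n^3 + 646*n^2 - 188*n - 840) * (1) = n^6 + n^5 - 59*n^4 - 65*n^3 + 646*n^2 - 188*n - 840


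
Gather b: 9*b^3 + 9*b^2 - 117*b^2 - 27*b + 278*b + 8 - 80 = 9*b^3 - 108*b^2 + 251*b - 72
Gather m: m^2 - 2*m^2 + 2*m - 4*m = -m^2 - 2*m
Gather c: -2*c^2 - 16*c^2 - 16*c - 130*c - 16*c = -18*c^2 - 162*c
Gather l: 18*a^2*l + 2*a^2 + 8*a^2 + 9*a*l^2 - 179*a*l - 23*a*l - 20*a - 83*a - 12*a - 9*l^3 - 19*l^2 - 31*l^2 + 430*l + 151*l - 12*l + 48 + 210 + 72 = 10*a^2 - 115*a - 9*l^3 + l^2*(9*a - 50) + l*(18*a^2 - 202*a + 569) + 330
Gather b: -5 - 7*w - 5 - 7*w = -14*w - 10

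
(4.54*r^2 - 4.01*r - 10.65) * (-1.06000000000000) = -4.8124*r^2 + 4.2506*r + 11.289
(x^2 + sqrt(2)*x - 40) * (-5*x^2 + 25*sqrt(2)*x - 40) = -5*x^4 + 20*sqrt(2)*x^3 + 210*x^2 - 1040*sqrt(2)*x + 1600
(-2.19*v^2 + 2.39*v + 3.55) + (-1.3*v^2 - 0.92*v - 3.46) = -3.49*v^2 + 1.47*v + 0.0899999999999999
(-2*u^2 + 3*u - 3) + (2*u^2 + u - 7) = 4*u - 10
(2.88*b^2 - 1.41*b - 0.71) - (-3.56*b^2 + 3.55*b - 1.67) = 6.44*b^2 - 4.96*b + 0.96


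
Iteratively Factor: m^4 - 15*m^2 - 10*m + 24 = (m + 2)*(m^3 - 2*m^2 - 11*m + 12) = (m - 4)*(m + 2)*(m^2 + 2*m - 3) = (m - 4)*(m + 2)*(m + 3)*(m - 1)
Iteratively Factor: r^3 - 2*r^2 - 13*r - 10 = (r - 5)*(r^2 + 3*r + 2) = (r - 5)*(r + 2)*(r + 1)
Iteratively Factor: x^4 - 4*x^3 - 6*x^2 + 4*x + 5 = (x + 1)*(x^3 - 5*x^2 - x + 5) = (x - 1)*(x + 1)*(x^2 - 4*x - 5) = (x - 1)*(x + 1)^2*(x - 5)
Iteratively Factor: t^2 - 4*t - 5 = (t + 1)*(t - 5)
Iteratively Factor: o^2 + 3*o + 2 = (o + 2)*(o + 1)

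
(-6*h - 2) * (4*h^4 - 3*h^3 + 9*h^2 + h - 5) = -24*h^5 + 10*h^4 - 48*h^3 - 24*h^2 + 28*h + 10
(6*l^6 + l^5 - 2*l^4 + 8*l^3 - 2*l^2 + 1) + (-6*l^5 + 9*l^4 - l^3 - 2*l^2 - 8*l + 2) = 6*l^6 - 5*l^5 + 7*l^4 + 7*l^3 - 4*l^2 - 8*l + 3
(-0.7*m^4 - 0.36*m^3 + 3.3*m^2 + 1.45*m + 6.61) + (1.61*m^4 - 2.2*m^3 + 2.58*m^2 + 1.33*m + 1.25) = 0.91*m^4 - 2.56*m^3 + 5.88*m^2 + 2.78*m + 7.86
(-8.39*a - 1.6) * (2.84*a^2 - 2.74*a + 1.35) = -23.8276*a^3 + 18.4446*a^2 - 6.9425*a - 2.16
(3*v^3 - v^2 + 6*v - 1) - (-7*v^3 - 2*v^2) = 10*v^3 + v^2 + 6*v - 1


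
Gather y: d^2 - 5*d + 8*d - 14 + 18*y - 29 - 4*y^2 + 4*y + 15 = d^2 + 3*d - 4*y^2 + 22*y - 28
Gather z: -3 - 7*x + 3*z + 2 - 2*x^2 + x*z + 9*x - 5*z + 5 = -2*x^2 + 2*x + z*(x - 2) + 4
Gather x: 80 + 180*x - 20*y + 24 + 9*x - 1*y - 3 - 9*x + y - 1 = 180*x - 20*y + 100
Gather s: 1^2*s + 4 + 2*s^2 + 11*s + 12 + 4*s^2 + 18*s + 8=6*s^2 + 30*s + 24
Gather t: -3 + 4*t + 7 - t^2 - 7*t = -t^2 - 3*t + 4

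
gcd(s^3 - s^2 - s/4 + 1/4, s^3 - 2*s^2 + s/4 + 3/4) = s^2 - s/2 - 1/2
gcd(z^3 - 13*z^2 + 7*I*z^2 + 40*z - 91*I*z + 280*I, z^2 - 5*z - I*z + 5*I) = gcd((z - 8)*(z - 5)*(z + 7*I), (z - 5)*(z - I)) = z - 5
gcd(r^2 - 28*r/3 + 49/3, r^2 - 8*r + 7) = r - 7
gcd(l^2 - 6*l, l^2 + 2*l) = l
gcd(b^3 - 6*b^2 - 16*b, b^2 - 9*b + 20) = 1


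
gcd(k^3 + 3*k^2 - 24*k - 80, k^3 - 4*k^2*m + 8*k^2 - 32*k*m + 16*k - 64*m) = k^2 + 8*k + 16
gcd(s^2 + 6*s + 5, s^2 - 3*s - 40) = s + 5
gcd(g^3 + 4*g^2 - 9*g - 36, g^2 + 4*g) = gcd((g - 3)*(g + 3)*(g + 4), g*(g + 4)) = g + 4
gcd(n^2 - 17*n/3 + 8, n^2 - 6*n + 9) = n - 3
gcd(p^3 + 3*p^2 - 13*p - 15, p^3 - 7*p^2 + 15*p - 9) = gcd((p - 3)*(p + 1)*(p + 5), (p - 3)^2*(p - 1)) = p - 3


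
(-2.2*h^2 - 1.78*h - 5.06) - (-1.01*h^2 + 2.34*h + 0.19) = -1.19*h^2 - 4.12*h - 5.25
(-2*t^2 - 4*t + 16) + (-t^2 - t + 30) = -3*t^2 - 5*t + 46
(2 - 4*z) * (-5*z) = 20*z^2 - 10*z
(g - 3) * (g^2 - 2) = g^3 - 3*g^2 - 2*g + 6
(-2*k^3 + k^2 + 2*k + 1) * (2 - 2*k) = 4*k^4 - 6*k^3 - 2*k^2 + 2*k + 2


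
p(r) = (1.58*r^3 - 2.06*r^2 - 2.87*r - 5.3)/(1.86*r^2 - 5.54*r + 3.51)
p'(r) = (5.54 - 3.72*r)*(1.58*r^3 - 2.06*r^2 - 2.87*r - 5.3)/(1.86*r^2 - 5.54*r + 3.51)^2 + (4.74*r^2 - 4.12*r - 2.87)/(1.86*r^2 - 5.54*r + 3.51)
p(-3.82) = -2.17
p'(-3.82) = 0.76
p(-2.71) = -1.37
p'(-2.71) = 0.67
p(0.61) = -9.07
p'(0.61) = -40.44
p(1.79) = 17.84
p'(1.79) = 33.61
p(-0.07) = -1.31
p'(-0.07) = -2.60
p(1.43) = 14.78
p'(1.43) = -6.88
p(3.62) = 4.12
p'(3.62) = 1.49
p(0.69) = -13.51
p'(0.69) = -76.15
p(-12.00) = -8.87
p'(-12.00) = 0.84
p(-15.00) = -11.40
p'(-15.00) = 0.84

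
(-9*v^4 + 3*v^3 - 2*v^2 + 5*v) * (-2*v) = 18*v^5 - 6*v^4 + 4*v^3 - 10*v^2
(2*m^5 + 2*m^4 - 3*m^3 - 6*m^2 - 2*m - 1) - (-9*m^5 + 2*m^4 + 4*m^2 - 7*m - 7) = 11*m^5 - 3*m^3 - 10*m^2 + 5*m + 6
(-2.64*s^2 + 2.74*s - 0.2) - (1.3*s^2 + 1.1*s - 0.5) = -3.94*s^2 + 1.64*s + 0.3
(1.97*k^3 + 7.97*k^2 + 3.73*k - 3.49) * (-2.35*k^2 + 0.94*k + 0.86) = -4.6295*k^5 - 16.8777*k^4 + 0.420500000000001*k^3 + 18.5619*k^2 - 0.0728000000000004*k - 3.0014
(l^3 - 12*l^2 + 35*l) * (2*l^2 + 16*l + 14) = 2*l^5 - 8*l^4 - 108*l^3 + 392*l^2 + 490*l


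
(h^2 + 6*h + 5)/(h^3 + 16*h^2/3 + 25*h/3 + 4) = 3*(h + 5)/(3*h^2 + 13*h + 12)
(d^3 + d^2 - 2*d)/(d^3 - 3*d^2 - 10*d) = (d - 1)/(d - 5)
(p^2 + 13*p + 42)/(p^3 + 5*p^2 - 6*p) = (p + 7)/(p*(p - 1))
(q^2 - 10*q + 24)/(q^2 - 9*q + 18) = (q - 4)/(q - 3)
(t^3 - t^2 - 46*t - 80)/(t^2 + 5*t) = t - 6 - 16/t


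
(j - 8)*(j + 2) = j^2 - 6*j - 16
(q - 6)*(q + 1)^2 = q^3 - 4*q^2 - 11*q - 6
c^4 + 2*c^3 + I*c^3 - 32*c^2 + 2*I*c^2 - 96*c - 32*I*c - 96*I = (c - 6)*(c + 4)^2*(c + I)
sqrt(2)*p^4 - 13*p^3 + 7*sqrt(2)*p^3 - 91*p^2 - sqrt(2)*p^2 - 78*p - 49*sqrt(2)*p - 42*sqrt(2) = (p + 1)*(p + 6)*(p - 7*sqrt(2))*(sqrt(2)*p + 1)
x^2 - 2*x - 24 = (x - 6)*(x + 4)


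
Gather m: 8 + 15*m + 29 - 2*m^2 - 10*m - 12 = -2*m^2 + 5*m + 25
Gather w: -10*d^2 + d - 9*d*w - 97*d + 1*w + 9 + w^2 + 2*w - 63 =-10*d^2 - 96*d + w^2 + w*(3 - 9*d) - 54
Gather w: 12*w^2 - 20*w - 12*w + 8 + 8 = 12*w^2 - 32*w + 16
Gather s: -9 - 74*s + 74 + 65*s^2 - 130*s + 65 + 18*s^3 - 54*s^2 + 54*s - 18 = 18*s^3 + 11*s^2 - 150*s + 112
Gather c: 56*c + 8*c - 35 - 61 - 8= 64*c - 104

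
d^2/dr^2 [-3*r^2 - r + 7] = -6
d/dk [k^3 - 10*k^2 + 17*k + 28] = 3*k^2 - 20*k + 17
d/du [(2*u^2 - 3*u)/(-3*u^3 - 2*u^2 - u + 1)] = (u*(2*u - 3)*(9*u^2 + 4*u + 1) + (3 - 4*u)*(3*u^3 + 2*u^2 + u - 1))/(3*u^3 + 2*u^2 + u - 1)^2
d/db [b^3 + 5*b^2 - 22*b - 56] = 3*b^2 + 10*b - 22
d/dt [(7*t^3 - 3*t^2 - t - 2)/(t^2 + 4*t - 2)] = (7*t^4 + 56*t^3 - 53*t^2 + 16*t + 10)/(t^4 + 8*t^3 + 12*t^2 - 16*t + 4)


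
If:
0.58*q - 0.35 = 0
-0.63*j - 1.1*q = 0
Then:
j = -1.05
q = 0.60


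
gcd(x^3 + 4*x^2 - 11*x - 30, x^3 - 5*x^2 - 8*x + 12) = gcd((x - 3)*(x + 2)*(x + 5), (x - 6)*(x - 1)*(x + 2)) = x + 2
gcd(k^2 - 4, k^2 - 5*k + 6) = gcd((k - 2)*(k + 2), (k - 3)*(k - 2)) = k - 2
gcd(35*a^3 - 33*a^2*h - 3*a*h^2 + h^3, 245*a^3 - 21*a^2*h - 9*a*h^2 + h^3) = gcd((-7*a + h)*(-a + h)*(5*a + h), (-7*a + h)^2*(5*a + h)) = 35*a^2 + 2*a*h - h^2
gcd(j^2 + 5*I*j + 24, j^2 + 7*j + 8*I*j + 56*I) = j + 8*I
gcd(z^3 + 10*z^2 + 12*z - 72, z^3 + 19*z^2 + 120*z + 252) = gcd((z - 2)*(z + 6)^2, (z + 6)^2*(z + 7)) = z^2 + 12*z + 36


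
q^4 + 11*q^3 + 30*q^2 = q^2*(q + 5)*(q + 6)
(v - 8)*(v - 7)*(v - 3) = v^3 - 18*v^2 + 101*v - 168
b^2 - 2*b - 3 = (b - 3)*(b + 1)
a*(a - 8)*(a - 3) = a^3 - 11*a^2 + 24*a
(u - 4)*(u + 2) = u^2 - 2*u - 8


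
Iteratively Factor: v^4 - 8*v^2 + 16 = (v + 2)*(v^3 - 2*v^2 - 4*v + 8) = (v + 2)^2*(v^2 - 4*v + 4) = (v - 2)*(v + 2)^2*(v - 2)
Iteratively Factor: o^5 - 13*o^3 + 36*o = (o + 2)*(o^4 - 2*o^3 - 9*o^2 + 18*o) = (o - 3)*(o + 2)*(o^3 + o^2 - 6*o) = o*(o - 3)*(o + 2)*(o^2 + o - 6) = o*(o - 3)*(o - 2)*(o + 2)*(o + 3)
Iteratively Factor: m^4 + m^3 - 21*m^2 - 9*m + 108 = (m - 3)*(m^3 + 4*m^2 - 9*m - 36) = (m - 3)*(m + 4)*(m^2 - 9) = (m - 3)*(m + 3)*(m + 4)*(m - 3)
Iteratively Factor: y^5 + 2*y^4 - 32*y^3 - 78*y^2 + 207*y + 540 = (y - 5)*(y^4 + 7*y^3 + 3*y^2 - 63*y - 108) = (y - 5)*(y + 4)*(y^3 + 3*y^2 - 9*y - 27) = (y - 5)*(y + 3)*(y + 4)*(y^2 - 9) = (y - 5)*(y - 3)*(y + 3)*(y + 4)*(y + 3)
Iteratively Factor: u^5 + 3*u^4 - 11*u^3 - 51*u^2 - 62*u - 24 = (u + 3)*(u^4 - 11*u^2 - 18*u - 8) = (u + 1)*(u + 3)*(u^3 - u^2 - 10*u - 8) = (u + 1)*(u + 2)*(u + 3)*(u^2 - 3*u - 4) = (u + 1)^2*(u + 2)*(u + 3)*(u - 4)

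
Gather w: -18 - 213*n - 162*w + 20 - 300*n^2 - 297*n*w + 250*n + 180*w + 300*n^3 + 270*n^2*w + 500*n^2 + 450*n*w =300*n^3 + 200*n^2 + 37*n + w*(270*n^2 + 153*n + 18) + 2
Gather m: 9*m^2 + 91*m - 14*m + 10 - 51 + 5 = 9*m^2 + 77*m - 36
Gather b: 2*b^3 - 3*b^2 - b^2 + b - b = 2*b^3 - 4*b^2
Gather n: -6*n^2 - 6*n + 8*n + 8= -6*n^2 + 2*n + 8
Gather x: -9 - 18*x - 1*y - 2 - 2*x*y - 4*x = x*(-2*y - 22) - y - 11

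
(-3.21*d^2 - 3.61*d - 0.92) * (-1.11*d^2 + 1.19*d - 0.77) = 3.5631*d^4 + 0.187200000000001*d^3 - 0.802999999999999*d^2 + 1.6849*d + 0.7084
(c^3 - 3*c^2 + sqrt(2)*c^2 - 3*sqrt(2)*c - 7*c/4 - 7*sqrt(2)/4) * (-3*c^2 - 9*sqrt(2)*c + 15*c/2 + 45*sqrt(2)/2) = -3*c^5 - 12*sqrt(2)*c^4 + 33*c^4/2 - 141*c^3/4 + 66*sqrt(2)*c^3 - 69*sqrt(2)*c^2 + 687*c^2/8 - 207*c/2 - 105*sqrt(2)*c/2 - 315/4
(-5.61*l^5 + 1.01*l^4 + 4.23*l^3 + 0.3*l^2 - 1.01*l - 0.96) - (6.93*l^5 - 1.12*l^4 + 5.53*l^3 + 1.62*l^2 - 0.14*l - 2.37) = -12.54*l^5 + 2.13*l^4 - 1.3*l^3 - 1.32*l^2 - 0.87*l + 1.41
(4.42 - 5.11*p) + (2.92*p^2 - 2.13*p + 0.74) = 2.92*p^2 - 7.24*p + 5.16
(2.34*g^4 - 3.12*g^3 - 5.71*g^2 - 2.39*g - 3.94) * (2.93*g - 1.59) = 6.8562*g^5 - 12.8622*g^4 - 11.7695*g^3 + 2.0762*g^2 - 7.7441*g + 6.2646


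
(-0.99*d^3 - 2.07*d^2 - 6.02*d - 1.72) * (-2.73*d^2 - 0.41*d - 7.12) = 2.7027*d^5 + 6.057*d^4 + 24.3321*d^3 + 21.9022*d^2 + 43.5676*d + 12.2464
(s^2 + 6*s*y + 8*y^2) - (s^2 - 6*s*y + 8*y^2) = 12*s*y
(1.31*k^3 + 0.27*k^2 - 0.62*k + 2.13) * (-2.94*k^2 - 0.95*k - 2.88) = -3.8514*k^5 - 2.0383*k^4 - 2.2065*k^3 - 6.4508*k^2 - 0.2379*k - 6.1344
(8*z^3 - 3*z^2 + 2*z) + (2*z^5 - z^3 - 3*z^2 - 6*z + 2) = 2*z^5 + 7*z^3 - 6*z^2 - 4*z + 2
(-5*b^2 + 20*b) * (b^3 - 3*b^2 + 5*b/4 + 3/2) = -5*b^5 + 35*b^4 - 265*b^3/4 + 35*b^2/2 + 30*b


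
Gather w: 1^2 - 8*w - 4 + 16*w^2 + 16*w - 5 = 16*w^2 + 8*w - 8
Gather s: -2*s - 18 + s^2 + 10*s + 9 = s^2 + 8*s - 9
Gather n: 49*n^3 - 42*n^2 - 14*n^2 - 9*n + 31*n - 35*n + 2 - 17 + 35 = 49*n^3 - 56*n^2 - 13*n + 20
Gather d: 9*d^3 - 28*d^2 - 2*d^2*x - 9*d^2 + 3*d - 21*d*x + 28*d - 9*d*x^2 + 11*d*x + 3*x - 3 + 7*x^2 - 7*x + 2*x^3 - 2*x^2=9*d^3 + d^2*(-2*x - 37) + d*(-9*x^2 - 10*x + 31) + 2*x^3 + 5*x^2 - 4*x - 3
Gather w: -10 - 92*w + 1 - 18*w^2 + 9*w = -18*w^2 - 83*w - 9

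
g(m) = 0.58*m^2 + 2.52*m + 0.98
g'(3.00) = 6.00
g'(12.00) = 16.44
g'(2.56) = 5.49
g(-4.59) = 1.63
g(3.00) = 13.76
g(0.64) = 2.83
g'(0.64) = 3.26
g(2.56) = 11.23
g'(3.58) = 6.67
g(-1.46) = -1.46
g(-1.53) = -1.52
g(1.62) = 6.58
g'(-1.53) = 0.75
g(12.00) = 114.74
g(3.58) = 17.44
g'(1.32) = 4.05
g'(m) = 1.16*m + 2.52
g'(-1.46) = 0.83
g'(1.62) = 4.40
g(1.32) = 5.32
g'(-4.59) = -2.80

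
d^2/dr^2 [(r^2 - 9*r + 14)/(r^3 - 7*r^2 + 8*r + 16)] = 2*(r^4 - 19*r^3 + 81*r^2 - 257*r + 242)/(r^7 - 13*r^6 + 51*r^5 - 15*r^4 - 240*r^3 + 96*r^2 + 512*r + 256)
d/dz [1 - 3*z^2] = -6*z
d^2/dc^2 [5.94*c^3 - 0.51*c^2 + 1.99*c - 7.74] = 35.64*c - 1.02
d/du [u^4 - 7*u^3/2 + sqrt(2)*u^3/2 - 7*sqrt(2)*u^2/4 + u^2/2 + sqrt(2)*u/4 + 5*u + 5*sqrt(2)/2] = 4*u^3 - 21*u^2/2 + 3*sqrt(2)*u^2/2 - 7*sqrt(2)*u/2 + u + sqrt(2)/4 + 5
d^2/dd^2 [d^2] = 2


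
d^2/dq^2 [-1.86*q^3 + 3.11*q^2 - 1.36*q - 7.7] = 6.22 - 11.16*q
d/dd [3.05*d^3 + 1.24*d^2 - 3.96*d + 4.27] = 9.15*d^2 + 2.48*d - 3.96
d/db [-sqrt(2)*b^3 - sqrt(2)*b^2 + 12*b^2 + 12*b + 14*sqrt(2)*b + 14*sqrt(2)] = -3*sqrt(2)*b^2 - 2*sqrt(2)*b + 24*b + 12 + 14*sqrt(2)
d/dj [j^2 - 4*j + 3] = 2*j - 4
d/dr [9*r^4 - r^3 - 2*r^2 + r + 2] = 36*r^3 - 3*r^2 - 4*r + 1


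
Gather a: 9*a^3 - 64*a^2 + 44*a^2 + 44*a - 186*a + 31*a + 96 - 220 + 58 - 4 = 9*a^3 - 20*a^2 - 111*a - 70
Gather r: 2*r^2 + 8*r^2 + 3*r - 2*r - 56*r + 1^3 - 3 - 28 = 10*r^2 - 55*r - 30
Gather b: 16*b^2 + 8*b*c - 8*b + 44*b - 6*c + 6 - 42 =16*b^2 + b*(8*c + 36) - 6*c - 36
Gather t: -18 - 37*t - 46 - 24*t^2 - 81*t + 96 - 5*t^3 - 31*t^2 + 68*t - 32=-5*t^3 - 55*t^2 - 50*t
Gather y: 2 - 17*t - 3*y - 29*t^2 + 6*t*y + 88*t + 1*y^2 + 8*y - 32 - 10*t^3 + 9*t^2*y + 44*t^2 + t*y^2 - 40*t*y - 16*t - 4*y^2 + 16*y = -10*t^3 + 15*t^2 + 55*t + y^2*(t - 3) + y*(9*t^2 - 34*t + 21) - 30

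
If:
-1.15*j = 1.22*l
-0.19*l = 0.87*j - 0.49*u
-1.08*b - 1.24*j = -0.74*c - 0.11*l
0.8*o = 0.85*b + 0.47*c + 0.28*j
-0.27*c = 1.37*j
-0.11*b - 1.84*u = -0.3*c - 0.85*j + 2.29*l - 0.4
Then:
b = -3.21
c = -3.45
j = 0.68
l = -0.64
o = -5.20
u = 0.96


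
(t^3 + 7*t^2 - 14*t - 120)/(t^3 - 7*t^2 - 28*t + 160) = (t + 6)/(t - 8)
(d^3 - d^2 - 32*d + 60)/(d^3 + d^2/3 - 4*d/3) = 3*(d^3 - d^2 - 32*d + 60)/(d*(3*d^2 + d - 4))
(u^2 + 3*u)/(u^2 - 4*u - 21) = u/(u - 7)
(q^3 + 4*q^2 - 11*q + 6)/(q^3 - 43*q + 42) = (q^2 + 5*q - 6)/(q^2 + q - 42)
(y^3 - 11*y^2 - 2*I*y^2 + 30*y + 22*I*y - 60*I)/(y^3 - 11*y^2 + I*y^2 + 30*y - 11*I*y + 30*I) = (y - 2*I)/(y + I)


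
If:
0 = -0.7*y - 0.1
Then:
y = -0.14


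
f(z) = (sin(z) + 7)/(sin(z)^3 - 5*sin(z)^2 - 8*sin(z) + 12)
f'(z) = (sin(z) + 7)*(-3*sin(z)^2*cos(z) + 10*sin(z)*cos(z) + 8*cos(z))/(sin(z)^3 - 5*sin(z)^2 - 8*sin(z) + 12)^2 + cos(z)/(sin(z)^3 - 5*sin(z)^2 - 8*sin(z) + 12) = (-2*sin(z)^3 - 16*sin(z)^2 + 70*sin(z) + 68)*cos(z)/(sin(z)^3 - 5*sin(z)^2 - 8*sin(z) + 12)^2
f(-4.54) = 35.99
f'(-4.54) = -416.41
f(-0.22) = 0.50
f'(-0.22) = 0.28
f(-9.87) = 0.96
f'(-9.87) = -1.44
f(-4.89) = 33.91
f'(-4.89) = 380.75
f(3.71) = 0.44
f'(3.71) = -0.10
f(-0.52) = 0.44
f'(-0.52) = 0.12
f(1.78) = 24.47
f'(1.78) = -232.99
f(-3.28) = 0.66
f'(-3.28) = -0.66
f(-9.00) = 0.46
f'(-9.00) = -0.16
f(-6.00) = 0.77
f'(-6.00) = 0.94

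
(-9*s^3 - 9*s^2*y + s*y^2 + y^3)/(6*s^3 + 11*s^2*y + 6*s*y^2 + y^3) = (-3*s + y)/(2*s + y)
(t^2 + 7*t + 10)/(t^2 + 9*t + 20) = (t + 2)/(t + 4)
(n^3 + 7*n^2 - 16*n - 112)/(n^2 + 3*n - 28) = n + 4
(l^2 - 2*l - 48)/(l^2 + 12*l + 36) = (l - 8)/(l + 6)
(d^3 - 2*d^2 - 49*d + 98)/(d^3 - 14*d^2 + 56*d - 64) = (d^2 - 49)/(d^2 - 12*d + 32)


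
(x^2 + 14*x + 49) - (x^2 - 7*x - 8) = 21*x + 57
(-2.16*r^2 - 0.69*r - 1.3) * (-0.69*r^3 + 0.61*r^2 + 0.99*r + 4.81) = 1.4904*r^5 - 0.8415*r^4 - 1.6623*r^3 - 11.8657*r^2 - 4.6059*r - 6.253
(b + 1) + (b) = 2*b + 1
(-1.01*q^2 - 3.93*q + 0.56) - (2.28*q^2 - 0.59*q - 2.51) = -3.29*q^2 - 3.34*q + 3.07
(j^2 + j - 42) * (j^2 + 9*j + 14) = j^4 + 10*j^3 - 19*j^2 - 364*j - 588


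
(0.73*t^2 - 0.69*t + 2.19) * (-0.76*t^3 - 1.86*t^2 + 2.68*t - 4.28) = -0.5548*t^5 - 0.8334*t^4 + 1.5754*t^3 - 9.047*t^2 + 8.8224*t - 9.3732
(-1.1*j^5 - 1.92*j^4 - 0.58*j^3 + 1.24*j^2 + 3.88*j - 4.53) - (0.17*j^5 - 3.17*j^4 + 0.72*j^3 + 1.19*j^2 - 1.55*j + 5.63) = -1.27*j^5 + 1.25*j^4 - 1.3*j^3 + 0.05*j^2 + 5.43*j - 10.16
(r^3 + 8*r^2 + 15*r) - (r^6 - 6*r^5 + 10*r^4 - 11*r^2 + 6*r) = -r^6 + 6*r^5 - 10*r^4 + r^3 + 19*r^2 + 9*r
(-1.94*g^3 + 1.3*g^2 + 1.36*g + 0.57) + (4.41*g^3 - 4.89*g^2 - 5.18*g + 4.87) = 2.47*g^3 - 3.59*g^2 - 3.82*g + 5.44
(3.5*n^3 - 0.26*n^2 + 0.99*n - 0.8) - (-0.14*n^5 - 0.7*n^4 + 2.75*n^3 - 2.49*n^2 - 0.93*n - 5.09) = 0.14*n^5 + 0.7*n^4 + 0.75*n^3 + 2.23*n^2 + 1.92*n + 4.29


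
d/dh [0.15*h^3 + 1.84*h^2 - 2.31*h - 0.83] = 0.45*h^2 + 3.68*h - 2.31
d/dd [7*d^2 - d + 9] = 14*d - 1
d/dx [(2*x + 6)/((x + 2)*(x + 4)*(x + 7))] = 4*(-x^3 - 11*x^2 - 39*x - 47)/(x^6 + 26*x^5 + 269*x^4 + 1412*x^3 + 3956*x^2 + 5600*x + 3136)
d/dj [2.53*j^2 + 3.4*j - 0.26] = 5.06*j + 3.4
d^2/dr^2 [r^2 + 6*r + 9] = 2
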